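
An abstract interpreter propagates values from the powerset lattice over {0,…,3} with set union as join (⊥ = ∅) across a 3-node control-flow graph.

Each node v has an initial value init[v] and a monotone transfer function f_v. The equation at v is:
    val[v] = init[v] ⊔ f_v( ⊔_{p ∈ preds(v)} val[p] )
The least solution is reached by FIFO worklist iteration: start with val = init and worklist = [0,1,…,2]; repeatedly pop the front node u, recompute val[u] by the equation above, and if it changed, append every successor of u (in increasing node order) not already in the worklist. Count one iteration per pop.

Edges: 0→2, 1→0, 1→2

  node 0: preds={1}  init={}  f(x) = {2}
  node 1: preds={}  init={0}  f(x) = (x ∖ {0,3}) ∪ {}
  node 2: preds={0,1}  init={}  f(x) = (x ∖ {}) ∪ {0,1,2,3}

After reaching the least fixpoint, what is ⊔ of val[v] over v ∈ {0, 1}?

{0,2}

Worklist (3 pops):
  #1 pop 0: in={0} → {2} (was {}); enqueue []
  #2 pop 1: in={} → {0} (no change)
  #3 pop 2: in={0,2} → {0,1,2,3} (was {}); enqueue []

Fixpoint:
  val[0] = {2}
  val[1] = {0}
  val[2] = {0,1,2,3}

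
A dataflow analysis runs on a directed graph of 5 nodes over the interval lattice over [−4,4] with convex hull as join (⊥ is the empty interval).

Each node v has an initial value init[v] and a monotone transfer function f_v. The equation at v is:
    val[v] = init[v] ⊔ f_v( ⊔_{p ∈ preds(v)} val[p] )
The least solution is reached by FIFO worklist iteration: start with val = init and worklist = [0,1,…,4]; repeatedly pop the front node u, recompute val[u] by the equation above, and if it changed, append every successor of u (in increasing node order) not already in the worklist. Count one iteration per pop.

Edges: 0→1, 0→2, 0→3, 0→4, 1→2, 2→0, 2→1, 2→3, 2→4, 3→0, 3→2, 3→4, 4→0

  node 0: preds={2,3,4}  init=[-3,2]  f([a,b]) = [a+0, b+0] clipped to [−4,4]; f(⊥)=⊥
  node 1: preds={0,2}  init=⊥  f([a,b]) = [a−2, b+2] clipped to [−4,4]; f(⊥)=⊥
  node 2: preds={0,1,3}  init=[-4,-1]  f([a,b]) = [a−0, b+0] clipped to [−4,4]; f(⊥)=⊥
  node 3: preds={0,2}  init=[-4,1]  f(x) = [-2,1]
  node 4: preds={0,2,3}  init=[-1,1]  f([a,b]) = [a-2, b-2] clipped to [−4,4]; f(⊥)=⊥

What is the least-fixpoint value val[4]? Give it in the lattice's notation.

[-4,2]

Iteration log — 10 steps:
  step 1. node 0  ⊔preds=[-4,1]  new=[-4,2]  old=[-3,2]  +wl: 
  step 2. node 1  ⊔preds=[-4,2]  new=[-4,4]  old=⊥  +wl: 
  step 3. node 2  ⊔preds=[-4,4]  new=[-4,4]  old=[-4,-1]  +wl: 0,1
  step 4. node 3  ⊔preds=[-4,4]  new=[-4,1]  stable
  step 5. node 4  ⊔preds=[-4,4]  new=[-4,2]  old=[-1,1]  +wl: 
  step 6. node 0  ⊔preds=[-4,4]  new=[-4,4]  old=[-4,2]  +wl: 2,3,4
  step 7. node 1  ⊔preds=[-4,4]  new=[-4,4]  stable
  step 8. node 2  ⊔preds=[-4,4]  new=[-4,4]  stable
  step 9. node 3  ⊔preds=[-4,4]  new=[-4,1]  stable
  step 10. node 4  ⊔preds=[-4,4]  new=[-4,2]  stable

Least fixpoint reached:
  node 0: [-4,4]
  node 1: [-4,4]
  node 2: [-4,4]
  node 3: [-4,1]
  node 4: [-4,2]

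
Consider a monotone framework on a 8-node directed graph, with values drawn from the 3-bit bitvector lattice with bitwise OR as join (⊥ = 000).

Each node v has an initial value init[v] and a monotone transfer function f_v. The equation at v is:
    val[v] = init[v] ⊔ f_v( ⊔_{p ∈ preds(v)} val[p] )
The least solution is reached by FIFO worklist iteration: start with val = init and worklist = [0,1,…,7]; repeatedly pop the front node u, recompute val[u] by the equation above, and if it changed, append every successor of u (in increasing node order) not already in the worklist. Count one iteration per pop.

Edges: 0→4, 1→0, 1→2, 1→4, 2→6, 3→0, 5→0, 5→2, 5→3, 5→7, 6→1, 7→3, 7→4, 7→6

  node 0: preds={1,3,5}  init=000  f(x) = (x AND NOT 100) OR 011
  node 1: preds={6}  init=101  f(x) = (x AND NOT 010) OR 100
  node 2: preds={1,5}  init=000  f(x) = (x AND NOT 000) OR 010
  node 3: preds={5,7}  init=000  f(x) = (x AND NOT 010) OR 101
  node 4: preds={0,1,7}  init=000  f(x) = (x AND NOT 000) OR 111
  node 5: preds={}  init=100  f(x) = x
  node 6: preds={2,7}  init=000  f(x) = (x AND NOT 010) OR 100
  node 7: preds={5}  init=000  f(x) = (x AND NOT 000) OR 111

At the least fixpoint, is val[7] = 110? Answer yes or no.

no

Worklist (13 pops):
  #1 pop 0: in=101 → 011 (was 000); enqueue []
  #2 pop 1: in=000 → 101 (no change)
  #3 pop 2: in=101 → 111 (was 000); enqueue []
  #4 pop 3: in=100 → 101 (was 000); enqueue [0]
  #5 pop 4: in=111 → 111 (was 000); enqueue []
  #6 pop 5: in=000 → 100 (no change)
  #7 pop 6: in=111 → 101 (was 000); enqueue [1]
  #8 pop 7: in=100 → 111 (was 000); enqueue [3,4,6]
  #9 pop 0: in=101 → 011 (no change)
  #10 pop 1: in=101 → 101 (no change)
  #11 pop 3: in=111 → 101 (no change)
  #12 pop 4: in=111 → 111 (no change)
  #13 pop 6: in=111 → 101 (no change)

Fixpoint:
  val[0] = 011
  val[1] = 101
  val[2] = 111
  val[3] = 101
  val[4] = 111
  val[5] = 100
  val[6] = 101
  val[7] = 111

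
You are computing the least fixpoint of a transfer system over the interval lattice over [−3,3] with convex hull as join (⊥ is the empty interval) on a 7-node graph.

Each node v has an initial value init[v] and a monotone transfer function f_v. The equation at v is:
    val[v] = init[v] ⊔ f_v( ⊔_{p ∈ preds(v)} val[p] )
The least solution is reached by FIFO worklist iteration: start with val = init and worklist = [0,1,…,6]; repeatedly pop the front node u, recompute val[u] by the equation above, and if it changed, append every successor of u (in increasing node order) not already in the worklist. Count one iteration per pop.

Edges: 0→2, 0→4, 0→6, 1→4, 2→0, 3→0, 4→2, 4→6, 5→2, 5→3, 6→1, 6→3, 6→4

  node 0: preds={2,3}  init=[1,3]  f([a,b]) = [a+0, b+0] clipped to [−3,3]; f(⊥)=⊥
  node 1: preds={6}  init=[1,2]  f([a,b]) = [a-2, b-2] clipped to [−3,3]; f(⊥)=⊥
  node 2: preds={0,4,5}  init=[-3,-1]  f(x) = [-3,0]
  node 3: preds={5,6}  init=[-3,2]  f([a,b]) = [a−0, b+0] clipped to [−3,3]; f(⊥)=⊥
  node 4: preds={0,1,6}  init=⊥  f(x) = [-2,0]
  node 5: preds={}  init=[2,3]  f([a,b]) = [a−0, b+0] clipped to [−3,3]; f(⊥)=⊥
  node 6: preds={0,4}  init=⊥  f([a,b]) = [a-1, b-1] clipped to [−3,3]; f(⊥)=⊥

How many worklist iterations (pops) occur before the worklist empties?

Worklist (12 pops):
  #1 pop 0: in=[-3,2] → [-3,3] (was [1,3]); enqueue []
  #2 pop 1: in=⊥ → [1,2] (no change)
  #3 pop 2: in=[-3,3] → [-3,0] (was [-3,-1]); enqueue [0]
  #4 pop 3: in=[2,3] → [-3,3] (was [-3,2]); enqueue []
  #5 pop 4: in=[-3,3] → [-2,0] (was ⊥); enqueue [2]
  #6 pop 5: in=⊥ → [2,3] (no change)
  #7 pop 6: in=[-3,3] → [-3,2] (was ⊥); enqueue [1,3,4]
  #8 pop 0: in=[-3,3] → [-3,3] (no change)
  #9 pop 2: in=[-3,3] → [-3,0] (no change)
  #10 pop 1: in=[-3,2] → [-3,2] (was [1,2]); enqueue []
  #11 pop 3: in=[-3,3] → [-3,3] (no change)
  #12 pop 4: in=[-3,3] → [-2,0] (no change)

Fixpoint:
  val[0] = [-3,3]
  val[1] = [-3,2]
  val[2] = [-3,0]
  val[3] = [-3,3]
  val[4] = [-2,0]
  val[5] = [2,3]
  val[6] = [-3,2]

12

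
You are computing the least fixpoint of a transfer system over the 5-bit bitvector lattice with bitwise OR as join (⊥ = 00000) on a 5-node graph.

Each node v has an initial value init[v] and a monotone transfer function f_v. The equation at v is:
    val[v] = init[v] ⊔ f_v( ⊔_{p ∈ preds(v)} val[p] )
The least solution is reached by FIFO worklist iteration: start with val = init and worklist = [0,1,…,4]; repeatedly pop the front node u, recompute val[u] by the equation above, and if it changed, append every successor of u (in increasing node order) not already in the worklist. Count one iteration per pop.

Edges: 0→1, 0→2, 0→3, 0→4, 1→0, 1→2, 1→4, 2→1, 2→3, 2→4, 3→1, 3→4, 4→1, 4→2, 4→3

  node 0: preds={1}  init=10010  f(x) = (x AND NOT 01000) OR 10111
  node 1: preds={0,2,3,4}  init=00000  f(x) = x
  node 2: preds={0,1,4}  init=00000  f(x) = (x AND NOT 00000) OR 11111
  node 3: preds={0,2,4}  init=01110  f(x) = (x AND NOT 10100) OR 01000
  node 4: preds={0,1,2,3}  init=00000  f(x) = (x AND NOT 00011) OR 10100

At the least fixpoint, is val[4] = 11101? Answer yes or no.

no

Worklist (9 pops):
  #1 pop 0: in=00000 → 10111 (was 10010); enqueue []
  #2 pop 1: in=11111 → 11111 (was 00000); enqueue [0]
  #3 pop 2: in=11111 → 11111 (was 00000); enqueue [1]
  #4 pop 3: in=11111 → 01111 (was 01110); enqueue []
  #5 pop 4: in=11111 → 11100 (was 00000); enqueue [2,3]
  #6 pop 0: in=11111 → 10111 (no change)
  #7 pop 1: in=11111 → 11111 (no change)
  #8 pop 2: in=11111 → 11111 (no change)
  #9 pop 3: in=11111 → 01111 (no change)

Fixpoint:
  val[0] = 10111
  val[1] = 11111
  val[2] = 11111
  val[3] = 01111
  val[4] = 11100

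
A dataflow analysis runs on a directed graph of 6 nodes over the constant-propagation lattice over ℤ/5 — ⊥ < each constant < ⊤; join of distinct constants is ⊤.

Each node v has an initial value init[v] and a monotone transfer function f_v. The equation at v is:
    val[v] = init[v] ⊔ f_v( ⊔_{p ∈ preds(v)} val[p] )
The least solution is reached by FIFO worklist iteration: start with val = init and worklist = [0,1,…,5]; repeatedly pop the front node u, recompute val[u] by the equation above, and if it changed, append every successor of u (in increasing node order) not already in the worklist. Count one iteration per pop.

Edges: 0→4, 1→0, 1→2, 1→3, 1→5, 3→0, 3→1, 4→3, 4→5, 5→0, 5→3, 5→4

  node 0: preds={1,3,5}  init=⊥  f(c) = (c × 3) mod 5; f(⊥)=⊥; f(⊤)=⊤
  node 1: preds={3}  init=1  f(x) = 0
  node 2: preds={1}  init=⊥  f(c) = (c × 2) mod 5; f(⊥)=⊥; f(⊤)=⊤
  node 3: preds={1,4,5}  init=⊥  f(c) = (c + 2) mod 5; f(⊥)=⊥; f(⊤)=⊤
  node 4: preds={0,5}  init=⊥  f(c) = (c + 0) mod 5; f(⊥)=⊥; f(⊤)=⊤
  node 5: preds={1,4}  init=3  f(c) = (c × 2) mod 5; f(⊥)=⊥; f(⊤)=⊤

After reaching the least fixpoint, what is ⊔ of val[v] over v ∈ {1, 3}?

Iteration log — 10 steps:
  step 1. node 0  ⊔preds=⊤  new=⊤  old=⊥  +wl: 
  step 2. node 1  ⊔preds=⊥  new=⊤  old=1  +wl: 0
  step 3. node 2  ⊔preds=⊤  new=⊤  old=⊥  +wl: 
  step 4. node 3  ⊔preds=⊤  new=⊤  old=⊥  +wl: 1
  step 5. node 4  ⊔preds=⊤  new=⊤  old=⊥  +wl: 3
  step 6. node 5  ⊔preds=⊤  new=⊤  old=3  +wl: 4
  step 7. node 0  ⊔preds=⊤  new=⊤  stable
  step 8. node 1  ⊔preds=⊤  new=⊤  stable
  step 9. node 3  ⊔preds=⊤  new=⊤  stable
  step 10. node 4  ⊔preds=⊤  new=⊤  stable

Least fixpoint reached:
  node 0: ⊤
  node 1: ⊤
  node 2: ⊤
  node 3: ⊤
  node 4: ⊤
  node 5: ⊤

⊤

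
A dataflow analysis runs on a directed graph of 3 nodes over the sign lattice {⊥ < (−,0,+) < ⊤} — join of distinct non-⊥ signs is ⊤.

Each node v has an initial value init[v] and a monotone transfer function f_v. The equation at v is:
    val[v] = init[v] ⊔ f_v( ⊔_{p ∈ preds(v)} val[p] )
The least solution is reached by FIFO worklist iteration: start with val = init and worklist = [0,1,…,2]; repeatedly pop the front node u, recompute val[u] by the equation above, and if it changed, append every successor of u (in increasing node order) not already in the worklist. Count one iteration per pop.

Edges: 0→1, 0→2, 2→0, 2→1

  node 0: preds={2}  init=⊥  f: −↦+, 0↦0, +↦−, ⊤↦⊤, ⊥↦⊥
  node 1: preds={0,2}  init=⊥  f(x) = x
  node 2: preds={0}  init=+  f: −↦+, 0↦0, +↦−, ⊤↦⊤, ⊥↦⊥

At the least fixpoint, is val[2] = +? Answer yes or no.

yes

Trace (3 dequeues):
  [1] u=0 | in + | out − | prev ⊥ | push {}
  [2] u=1 | in ⊤ | out ⊤ | prev ⊥ | push {}
  [3] u=2 | in − | out + | ==

Converged values:
  [0] −
  [1] ⊤
  [2] +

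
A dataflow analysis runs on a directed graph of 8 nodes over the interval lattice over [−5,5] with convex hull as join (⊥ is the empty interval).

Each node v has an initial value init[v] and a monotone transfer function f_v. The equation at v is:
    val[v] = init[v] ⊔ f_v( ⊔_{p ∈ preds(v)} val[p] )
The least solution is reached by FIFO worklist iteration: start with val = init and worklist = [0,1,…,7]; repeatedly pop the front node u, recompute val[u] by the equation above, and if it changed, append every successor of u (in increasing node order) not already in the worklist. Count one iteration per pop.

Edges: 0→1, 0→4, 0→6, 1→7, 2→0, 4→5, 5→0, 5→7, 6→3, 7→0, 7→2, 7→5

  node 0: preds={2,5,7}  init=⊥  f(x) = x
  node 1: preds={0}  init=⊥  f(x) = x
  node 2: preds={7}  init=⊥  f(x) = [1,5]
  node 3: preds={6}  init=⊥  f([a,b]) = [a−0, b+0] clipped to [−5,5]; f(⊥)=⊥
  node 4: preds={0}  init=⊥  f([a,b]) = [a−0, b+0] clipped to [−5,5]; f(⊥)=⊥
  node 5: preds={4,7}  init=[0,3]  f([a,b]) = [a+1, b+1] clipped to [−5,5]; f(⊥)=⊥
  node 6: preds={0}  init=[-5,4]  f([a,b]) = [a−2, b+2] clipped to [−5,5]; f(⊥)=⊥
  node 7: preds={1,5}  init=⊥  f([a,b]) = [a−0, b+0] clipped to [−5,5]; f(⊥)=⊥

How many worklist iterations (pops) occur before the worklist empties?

Iteration log — 20 steps:
  step 1. node 0  ⊔preds=[0,3]  new=[0,3]  old=⊥  +wl: 
  step 2. node 1  ⊔preds=[0,3]  new=[0,3]  old=⊥  +wl: 
  step 3. node 2  ⊔preds=⊥  new=[1,5]  old=⊥  +wl: 0
  step 4. node 3  ⊔preds=[-5,4]  new=[-5,4]  old=⊥  +wl: 
  step 5. node 4  ⊔preds=[0,3]  new=[0,3]  old=⊥  +wl: 
  step 6. node 5  ⊔preds=[0,3]  new=[0,4]  old=[0,3]  +wl: 
  step 7. node 6  ⊔preds=[0,3]  new=[-5,5]  old=[-5,4]  +wl: 3
  step 8. node 7  ⊔preds=[0,4]  new=[0,4]  old=⊥  +wl: 2,5
  step 9. node 0  ⊔preds=[0,5]  new=[0,5]  old=[0,3]  +wl: 1,4,6
  step 10. node 3  ⊔preds=[-5,5]  new=[-5,5]  old=[-5,4]  +wl: 
  step 11. node 2  ⊔preds=[0,4]  new=[1,5]  stable
  step 12. node 5  ⊔preds=[0,4]  new=[0,5]  old=[0,4]  +wl: 0,7
  step 13. node 1  ⊔preds=[0,5]  new=[0,5]  old=[0,3]  +wl: 
  step 14. node 4  ⊔preds=[0,5]  new=[0,5]  old=[0,3]  +wl: 5
  step 15. node 6  ⊔preds=[0,5]  new=[-5,5]  stable
  step 16. node 0  ⊔preds=[0,5]  new=[0,5]  stable
  step 17. node 7  ⊔preds=[0,5]  new=[0,5]  old=[0,4]  +wl: 0,2
  step 18. node 5  ⊔preds=[0,5]  new=[0,5]  stable
  step 19. node 0  ⊔preds=[0,5]  new=[0,5]  stable
  step 20. node 2  ⊔preds=[0,5]  new=[1,5]  stable

Least fixpoint reached:
  node 0: [0,5]
  node 1: [0,5]
  node 2: [1,5]
  node 3: [-5,5]
  node 4: [0,5]
  node 5: [0,5]
  node 6: [-5,5]
  node 7: [0,5]

20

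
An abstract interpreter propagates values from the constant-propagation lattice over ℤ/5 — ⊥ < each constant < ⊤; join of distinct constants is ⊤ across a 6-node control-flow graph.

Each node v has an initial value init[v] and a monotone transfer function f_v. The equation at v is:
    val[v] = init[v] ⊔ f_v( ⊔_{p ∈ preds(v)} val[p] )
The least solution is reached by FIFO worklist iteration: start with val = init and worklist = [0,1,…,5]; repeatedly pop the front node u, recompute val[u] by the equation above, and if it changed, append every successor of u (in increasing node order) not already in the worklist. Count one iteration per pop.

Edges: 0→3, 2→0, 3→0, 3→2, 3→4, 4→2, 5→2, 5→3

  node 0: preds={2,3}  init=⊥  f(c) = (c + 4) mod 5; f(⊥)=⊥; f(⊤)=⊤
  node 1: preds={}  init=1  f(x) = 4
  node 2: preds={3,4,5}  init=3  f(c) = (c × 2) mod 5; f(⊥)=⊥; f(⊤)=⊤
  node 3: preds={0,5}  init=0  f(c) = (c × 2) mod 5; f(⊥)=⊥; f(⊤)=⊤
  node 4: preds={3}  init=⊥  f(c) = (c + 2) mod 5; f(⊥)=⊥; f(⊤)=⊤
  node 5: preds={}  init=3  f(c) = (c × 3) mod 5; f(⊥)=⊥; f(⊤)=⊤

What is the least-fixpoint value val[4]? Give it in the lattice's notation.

Trace (8 dequeues):
  [1] u=0 | in ⊤ | out ⊤ | prev ⊥ | push {}
  [2] u=1 | in ⊥ | out ⊤ | prev 1 | push {}
  [3] u=2 | in ⊤ | out ⊤ | prev 3 | push {0}
  [4] u=3 | in ⊤ | out ⊤ | prev 0 | push {2}
  [5] u=4 | in ⊤ | out ⊤ | prev ⊥ | push {}
  [6] u=5 | in ⊥ | out 3 | ==
  [7] u=0 | in ⊤ | out ⊤ | ==
  [8] u=2 | in ⊤ | out ⊤ | ==

Converged values:
  [0] ⊤
  [1] ⊤
  [2] ⊤
  [3] ⊤
  [4] ⊤
  [5] 3

⊤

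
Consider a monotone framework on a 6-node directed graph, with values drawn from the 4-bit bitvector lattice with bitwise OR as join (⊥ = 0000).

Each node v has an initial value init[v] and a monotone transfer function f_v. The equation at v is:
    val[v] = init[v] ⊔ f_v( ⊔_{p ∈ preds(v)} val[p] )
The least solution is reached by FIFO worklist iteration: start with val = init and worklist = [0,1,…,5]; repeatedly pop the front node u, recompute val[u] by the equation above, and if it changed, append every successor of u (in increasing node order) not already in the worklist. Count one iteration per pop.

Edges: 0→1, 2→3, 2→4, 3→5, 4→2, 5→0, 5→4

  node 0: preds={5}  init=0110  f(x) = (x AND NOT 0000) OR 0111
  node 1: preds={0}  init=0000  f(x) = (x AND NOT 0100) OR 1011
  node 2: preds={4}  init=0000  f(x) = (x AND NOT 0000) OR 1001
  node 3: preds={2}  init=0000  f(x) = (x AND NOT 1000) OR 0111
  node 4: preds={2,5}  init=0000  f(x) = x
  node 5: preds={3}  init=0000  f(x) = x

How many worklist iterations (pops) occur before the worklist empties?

Worklist (12 pops):
  #1 pop 0: in=0000 → 0111 (was 0110); enqueue []
  #2 pop 1: in=0111 → 1011 (was 0000); enqueue []
  #3 pop 2: in=0000 → 1001 (was 0000); enqueue []
  #4 pop 3: in=1001 → 0111 (was 0000); enqueue []
  #5 pop 4: in=1001 → 1001 (was 0000); enqueue [2]
  #6 pop 5: in=0111 → 0111 (was 0000); enqueue [0,4]
  #7 pop 2: in=1001 → 1001 (no change)
  #8 pop 0: in=0111 → 0111 (no change)
  #9 pop 4: in=1111 → 1111 (was 1001); enqueue [2]
  #10 pop 2: in=1111 → 1111 (was 1001); enqueue [3,4]
  #11 pop 3: in=1111 → 0111 (no change)
  #12 pop 4: in=1111 → 1111 (no change)

Fixpoint:
  val[0] = 0111
  val[1] = 1011
  val[2] = 1111
  val[3] = 0111
  val[4] = 1111
  val[5] = 0111

12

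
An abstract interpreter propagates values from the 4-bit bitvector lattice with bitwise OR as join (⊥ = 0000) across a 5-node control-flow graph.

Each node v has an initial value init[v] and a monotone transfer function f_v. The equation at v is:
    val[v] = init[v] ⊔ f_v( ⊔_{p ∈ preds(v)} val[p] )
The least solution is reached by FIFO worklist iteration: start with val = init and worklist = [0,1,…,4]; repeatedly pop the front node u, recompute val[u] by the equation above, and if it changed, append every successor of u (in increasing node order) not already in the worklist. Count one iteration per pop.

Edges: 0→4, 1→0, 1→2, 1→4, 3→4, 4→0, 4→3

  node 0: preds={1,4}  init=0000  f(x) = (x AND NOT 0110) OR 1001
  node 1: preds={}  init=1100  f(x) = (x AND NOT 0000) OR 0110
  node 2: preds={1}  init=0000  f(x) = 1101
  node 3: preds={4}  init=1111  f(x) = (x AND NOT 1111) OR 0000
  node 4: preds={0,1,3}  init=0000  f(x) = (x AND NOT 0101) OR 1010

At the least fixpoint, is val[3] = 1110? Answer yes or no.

no

Iteration log — 7 steps:
  step 1. node 0  ⊔preds=1100  new=1001  old=0000  +wl: 
  step 2. node 1  ⊔preds=0000  new=1110  old=1100  +wl: 0
  step 3. node 2  ⊔preds=1110  new=1101  old=0000  +wl: 
  step 4. node 3  ⊔preds=0000  new=1111  stable
  step 5. node 4  ⊔preds=1111  new=1010  old=0000  +wl: 3
  step 6. node 0  ⊔preds=1110  new=1001  stable
  step 7. node 3  ⊔preds=1010  new=1111  stable

Least fixpoint reached:
  node 0: 1001
  node 1: 1110
  node 2: 1101
  node 3: 1111
  node 4: 1010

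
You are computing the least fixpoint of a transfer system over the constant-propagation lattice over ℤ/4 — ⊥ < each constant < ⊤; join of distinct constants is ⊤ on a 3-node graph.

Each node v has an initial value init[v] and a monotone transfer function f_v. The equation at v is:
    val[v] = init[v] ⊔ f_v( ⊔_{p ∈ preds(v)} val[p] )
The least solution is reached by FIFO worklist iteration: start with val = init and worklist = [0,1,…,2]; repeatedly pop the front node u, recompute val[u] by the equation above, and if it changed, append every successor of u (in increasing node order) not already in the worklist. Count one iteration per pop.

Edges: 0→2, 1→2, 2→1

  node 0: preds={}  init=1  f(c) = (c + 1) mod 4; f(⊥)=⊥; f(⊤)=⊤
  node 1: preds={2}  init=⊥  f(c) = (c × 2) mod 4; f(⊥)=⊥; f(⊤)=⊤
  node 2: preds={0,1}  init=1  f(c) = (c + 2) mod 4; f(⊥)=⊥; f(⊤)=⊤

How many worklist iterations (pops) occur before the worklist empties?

Iteration log — 5 steps:
  step 1. node 0  ⊔preds=⊥  new=1  stable
  step 2. node 1  ⊔preds=1  new=2  old=⊥  +wl: 
  step 3. node 2  ⊔preds=⊤  new=⊤  old=1  +wl: 1
  step 4. node 1  ⊔preds=⊤  new=⊤  old=2  +wl: 2
  step 5. node 2  ⊔preds=⊤  new=⊤  stable

Least fixpoint reached:
  node 0: 1
  node 1: ⊤
  node 2: ⊤

5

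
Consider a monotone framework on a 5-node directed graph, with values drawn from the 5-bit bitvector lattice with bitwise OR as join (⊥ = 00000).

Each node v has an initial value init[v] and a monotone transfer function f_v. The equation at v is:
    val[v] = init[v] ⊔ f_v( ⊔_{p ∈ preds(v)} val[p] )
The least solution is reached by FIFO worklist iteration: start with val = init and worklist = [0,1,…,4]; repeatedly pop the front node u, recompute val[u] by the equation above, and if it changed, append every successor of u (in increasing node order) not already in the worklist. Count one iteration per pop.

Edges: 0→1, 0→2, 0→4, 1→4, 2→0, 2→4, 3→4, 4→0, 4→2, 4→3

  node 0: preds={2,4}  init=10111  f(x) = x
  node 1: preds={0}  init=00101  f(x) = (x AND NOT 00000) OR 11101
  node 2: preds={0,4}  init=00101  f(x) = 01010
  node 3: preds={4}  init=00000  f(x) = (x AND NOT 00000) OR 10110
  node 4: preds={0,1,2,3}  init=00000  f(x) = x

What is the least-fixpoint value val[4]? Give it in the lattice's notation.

Worklist (10 pops):
  #1 pop 0: in=00101 → 10111 (no change)
  #2 pop 1: in=10111 → 11111 (was 00101); enqueue []
  #3 pop 2: in=10111 → 01111 (was 00101); enqueue [0]
  #4 pop 3: in=00000 → 10110 (was 00000); enqueue []
  #5 pop 4: in=11111 → 11111 (was 00000); enqueue [2,3]
  #6 pop 0: in=11111 → 11111 (was 10111); enqueue [1,4]
  #7 pop 2: in=11111 → 01111 (no change)
  #8 pop 3: in=11111 → 11111 (was 10110); enqueue []
  #9 pop 1: in=11111 → 11111 (no change)
  #10 pop 4: in=11111 → 11111 (no change)

Fixpoint:
  val[0] = 11111
  val[1] = 11111
  val[2] = 01111
  val[3] = 11111
  val[4] = 11111

11111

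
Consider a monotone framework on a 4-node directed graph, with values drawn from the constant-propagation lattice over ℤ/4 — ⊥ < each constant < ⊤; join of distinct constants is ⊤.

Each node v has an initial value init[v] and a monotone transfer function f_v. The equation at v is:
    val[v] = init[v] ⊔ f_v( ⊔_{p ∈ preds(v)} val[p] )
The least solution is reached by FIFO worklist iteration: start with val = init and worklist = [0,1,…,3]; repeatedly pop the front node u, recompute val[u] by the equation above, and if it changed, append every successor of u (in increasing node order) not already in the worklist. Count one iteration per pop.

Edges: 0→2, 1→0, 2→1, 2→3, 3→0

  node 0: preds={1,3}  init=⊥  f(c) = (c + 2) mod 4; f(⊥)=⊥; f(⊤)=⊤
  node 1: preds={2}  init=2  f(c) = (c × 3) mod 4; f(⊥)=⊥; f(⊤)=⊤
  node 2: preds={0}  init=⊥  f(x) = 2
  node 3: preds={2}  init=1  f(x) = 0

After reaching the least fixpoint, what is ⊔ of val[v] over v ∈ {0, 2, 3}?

⊤

Iteration log — 6 steps:
  step 1. node 0  ⊔preds=⊤  new=⊤  old=⊥  +wl: 
  step 2. node 1  ⊔preds=⊥  new=2  stable
  step 3. node 2  ⊔preds=⊤  new=2  old=⊥  +wl: 1
  step 4. node 3  ⊔preds=2  new=⊤  old=1  +wl: 0
  step 5. node 1  ⊔preds=2  new=2  stable
  step 6. node 0  ⊔preds=⊤  new=⊤  stable

Least fixpoint reached:
  node 0: ⊤
  node 1: 2
  node 2: 2
  node 3: ⊤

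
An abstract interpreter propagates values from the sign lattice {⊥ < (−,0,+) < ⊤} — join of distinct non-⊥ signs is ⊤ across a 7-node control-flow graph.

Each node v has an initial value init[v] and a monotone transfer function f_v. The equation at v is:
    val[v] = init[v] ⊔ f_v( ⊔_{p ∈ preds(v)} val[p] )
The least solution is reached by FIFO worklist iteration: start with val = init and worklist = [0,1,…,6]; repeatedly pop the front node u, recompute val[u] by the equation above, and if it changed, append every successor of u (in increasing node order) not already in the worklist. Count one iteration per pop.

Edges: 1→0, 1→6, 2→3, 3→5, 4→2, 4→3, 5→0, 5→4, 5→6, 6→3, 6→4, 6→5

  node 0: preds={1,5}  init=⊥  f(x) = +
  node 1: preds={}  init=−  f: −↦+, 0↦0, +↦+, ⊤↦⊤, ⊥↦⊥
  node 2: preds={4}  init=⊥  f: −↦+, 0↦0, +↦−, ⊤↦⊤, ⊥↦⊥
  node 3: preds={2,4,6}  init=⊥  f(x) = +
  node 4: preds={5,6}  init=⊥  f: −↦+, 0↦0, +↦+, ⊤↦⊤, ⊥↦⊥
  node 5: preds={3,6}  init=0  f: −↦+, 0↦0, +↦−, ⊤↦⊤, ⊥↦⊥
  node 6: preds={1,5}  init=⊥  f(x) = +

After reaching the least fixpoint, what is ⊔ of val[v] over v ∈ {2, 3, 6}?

⊤

Worklist (14 pops):
  #1 pop 0: in=⊤ → + (was ⊥); enqueue []
  #2 pop 1: in=⊥ → − (no change)
  #3 pop 2: in=⊥ → ⊥ (no change)
  #4 pop 3: in=⊥ → + (was ⊥); enqueue []
  #5 pop 4: in=0 → 0 (was ⊥); enqueue [2,3]
  #6 pop 5: in=+ → ⊤ (was 0); enqueue [0,4]
  #7 pop 6: in=⊤ → + (was ⊥); enqueue [5]
  #8 pop 2: in=0 → 0 (was ⊥); enqueue []
  #9 pop 3: in=⊤ → + (no change)
  #10 pop 0: in=⊤ → + (no change)
  #11 pop 4: in=⊤ → ⊤ (was 0); enqueue [2,3]
  #12 pop 5: in=+ → ⊤ (no change)
  #13 pop 2: in=⊤ → ⊤ (was 0); enqueue []
  #14 pop 3: in=⊤ → + (no change)

Fixpoint:
  val[0] = +
  val[1] = −
  val[2] = ⊤
  val[3] = +
  val[4] = ⊤
  val[5] = ⊤
  val[6] = +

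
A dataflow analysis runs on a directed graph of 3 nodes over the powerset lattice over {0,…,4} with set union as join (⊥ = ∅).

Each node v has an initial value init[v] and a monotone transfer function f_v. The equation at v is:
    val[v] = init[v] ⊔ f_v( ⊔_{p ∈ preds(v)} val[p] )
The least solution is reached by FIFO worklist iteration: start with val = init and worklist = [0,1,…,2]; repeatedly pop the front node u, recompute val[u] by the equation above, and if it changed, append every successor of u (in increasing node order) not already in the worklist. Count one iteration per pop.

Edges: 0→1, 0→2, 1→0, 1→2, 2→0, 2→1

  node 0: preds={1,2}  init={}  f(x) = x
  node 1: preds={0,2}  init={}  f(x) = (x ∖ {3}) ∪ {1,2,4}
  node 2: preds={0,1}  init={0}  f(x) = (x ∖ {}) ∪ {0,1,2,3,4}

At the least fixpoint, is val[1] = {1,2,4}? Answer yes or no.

Trace (6 dequeues):
  [1] u=0 | in {0} | out {0} | prev {} | push {}
  [2] u=1 | in {0} | out {0,1,2,4} | prev {} | push {0}
  [3] u=2 | in {0,1,2,4} | out {0,1,2,3,4} | prev {0} | push {1}
  [4] u=0 | in {0,1,2,3,4} | out {0,1,2,3,4} | prev {0} | push {2}
  [5] u=1 | in {0,1,2,3,4} | out {0,1,2,4} | ==
  [6] u=2 | in {0,1,2,3,4} | out {0,1,2,3,4} | ==

Converged values:
  [0] {0,1,2,3,4}
  [1] {0,1,2,4}
  [2] {0,1,2,3,4}

no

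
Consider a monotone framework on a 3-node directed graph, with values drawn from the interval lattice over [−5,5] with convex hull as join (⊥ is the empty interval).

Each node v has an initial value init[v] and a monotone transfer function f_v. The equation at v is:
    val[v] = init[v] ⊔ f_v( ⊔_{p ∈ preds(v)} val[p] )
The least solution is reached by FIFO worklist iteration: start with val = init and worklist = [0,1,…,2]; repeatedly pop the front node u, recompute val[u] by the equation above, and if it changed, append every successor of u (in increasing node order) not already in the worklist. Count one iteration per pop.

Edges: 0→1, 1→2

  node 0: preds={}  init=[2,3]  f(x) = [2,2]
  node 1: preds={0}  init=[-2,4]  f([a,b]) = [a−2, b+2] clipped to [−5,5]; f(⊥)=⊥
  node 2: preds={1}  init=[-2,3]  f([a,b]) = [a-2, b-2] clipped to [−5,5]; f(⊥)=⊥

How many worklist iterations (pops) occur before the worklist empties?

Iteration log — 3 steps:
  step 1. node 0  ⊔preds=⊥  new=[2,3]  stable
  step 2. node 1  ⊔preds=[2,3]  new=[-2,5]  old=[-2,4]  +wl: 
  step 3. node 2  ⊔preds=[-2,5]  new=[-4,3]  old=[-2,3]  +wl: 

Least fixpoint reached:
  node 0: [2,3]
  node 1: [-2,5]
  node 2: [-4,3]

3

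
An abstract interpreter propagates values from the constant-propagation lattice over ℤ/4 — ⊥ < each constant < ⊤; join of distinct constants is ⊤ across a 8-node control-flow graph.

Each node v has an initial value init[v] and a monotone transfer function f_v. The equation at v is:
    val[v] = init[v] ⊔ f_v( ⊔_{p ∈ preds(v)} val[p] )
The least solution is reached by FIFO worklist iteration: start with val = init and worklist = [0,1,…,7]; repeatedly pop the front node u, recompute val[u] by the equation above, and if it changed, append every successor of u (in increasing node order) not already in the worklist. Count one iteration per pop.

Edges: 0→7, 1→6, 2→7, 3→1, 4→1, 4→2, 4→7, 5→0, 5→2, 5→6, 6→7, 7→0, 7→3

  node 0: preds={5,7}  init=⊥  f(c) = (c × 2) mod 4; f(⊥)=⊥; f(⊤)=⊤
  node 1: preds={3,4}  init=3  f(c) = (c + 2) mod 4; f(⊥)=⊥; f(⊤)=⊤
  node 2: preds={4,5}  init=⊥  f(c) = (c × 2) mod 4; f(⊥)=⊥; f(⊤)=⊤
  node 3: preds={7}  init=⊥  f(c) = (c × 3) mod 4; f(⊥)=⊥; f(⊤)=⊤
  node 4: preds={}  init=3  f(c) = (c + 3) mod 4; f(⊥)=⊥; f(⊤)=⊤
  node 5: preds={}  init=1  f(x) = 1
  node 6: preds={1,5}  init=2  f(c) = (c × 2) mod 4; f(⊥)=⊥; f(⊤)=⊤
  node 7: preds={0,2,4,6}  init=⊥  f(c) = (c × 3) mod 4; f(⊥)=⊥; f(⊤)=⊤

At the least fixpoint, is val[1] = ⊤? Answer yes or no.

yes

Worklist (12 pops):
  #1 pop 0: in=1 → 2 (was ⊥); enqueue []
  #2 pop 1: in=3 → ⊤ (was 3); enqueue []
  #3 pop 2: in=⊤ → ⊤ (was ⊥); enqueue []
  #4 pop 3: in=⊥ → ⊥ (no change)
  #5 pop 4: in=⊥ → 3 (no change)
  #6 pop 5: in=⊥ → 1 (no change)
  #7 pop 6: in=⊤ → ⊤ (was 2); enqueue []
  #8 pop 7: in=⊤ → ⊤ (was ⊥); enqueue [0,3]
  #9 pop 0: in=⊤ → ⊤ (was 2); enqueue [7]
  #10 pop 3: in=⊤ → ⊤ (was ⊥); enqueue [1]
  #11 pop 7: in=⊤ → ⊤ (no change)
  #12 pop 1: in=⊤ → ⊤ (no change)

Fixpoint:
  val[0] = ⊤
  val[1] = ⊤
  val[2] = ⊤
  val[3] = ⊤
  val[4] = 3
  val[5] = 1
  val[6] = ⊤
  val[7] = ⊤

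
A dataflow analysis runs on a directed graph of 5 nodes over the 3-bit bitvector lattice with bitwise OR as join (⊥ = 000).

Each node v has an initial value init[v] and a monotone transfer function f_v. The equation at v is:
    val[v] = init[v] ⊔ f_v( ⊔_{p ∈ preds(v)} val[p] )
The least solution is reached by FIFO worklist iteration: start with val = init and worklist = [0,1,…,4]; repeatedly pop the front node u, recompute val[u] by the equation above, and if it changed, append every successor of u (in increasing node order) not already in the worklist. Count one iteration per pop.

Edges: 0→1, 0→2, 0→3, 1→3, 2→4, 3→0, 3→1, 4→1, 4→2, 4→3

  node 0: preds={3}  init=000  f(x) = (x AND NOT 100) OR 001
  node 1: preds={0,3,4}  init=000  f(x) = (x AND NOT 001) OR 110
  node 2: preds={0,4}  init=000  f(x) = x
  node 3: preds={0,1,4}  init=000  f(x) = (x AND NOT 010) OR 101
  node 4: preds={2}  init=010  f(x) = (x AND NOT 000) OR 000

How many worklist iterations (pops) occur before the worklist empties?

9

Trace (9 dequeues):
  [1] u=0 | in 000 | out 001 | prev 000 | push {}
  [2] u=1 | in 011 | out 110 | prev 000 | push {}
  [3] u=2 | in 011 | out 011 | prev 000 | push {}
  [4] u=3 | in 111 | out 101 | prev 000 | push {0,1}
  [5] u=4 | in 011 | out 011 | prev 010 | push {2,3}
  [6] u=0 | in 101 | out 001 | ==
  [7] u=1 | in 111 | out 110 | ==
  [8] u=2 | in 011 | out 011 | ==
  [9] u=3 | in 111 | out 101 | ==

Converged values:
  [0] 001
  [1] 110
  [2] 011
  [3] 101
  [4] 011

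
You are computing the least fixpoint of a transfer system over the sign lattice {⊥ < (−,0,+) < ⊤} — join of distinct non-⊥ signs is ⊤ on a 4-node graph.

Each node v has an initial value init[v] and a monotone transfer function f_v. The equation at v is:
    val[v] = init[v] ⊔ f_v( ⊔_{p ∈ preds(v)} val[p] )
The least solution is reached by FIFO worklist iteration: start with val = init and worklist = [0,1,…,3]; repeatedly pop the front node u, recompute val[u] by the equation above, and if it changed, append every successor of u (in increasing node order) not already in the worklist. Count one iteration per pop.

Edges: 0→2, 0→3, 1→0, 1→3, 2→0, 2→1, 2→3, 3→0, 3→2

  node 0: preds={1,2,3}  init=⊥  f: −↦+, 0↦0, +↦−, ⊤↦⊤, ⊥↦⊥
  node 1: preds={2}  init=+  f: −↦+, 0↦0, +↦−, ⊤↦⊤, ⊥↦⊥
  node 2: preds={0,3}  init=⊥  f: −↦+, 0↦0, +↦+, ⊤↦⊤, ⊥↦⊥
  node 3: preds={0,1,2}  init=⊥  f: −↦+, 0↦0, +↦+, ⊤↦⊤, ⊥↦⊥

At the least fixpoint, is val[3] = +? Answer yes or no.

Iteration log — 10 steps:
  step 1. node 0  ⊔preds=+  new=−  old=⊥  +wl: 
  step 2. node 1  ⊔preds=⊥  new=+  stable
  step 3. node 2  ⊔preds=−  new=+  old=⊥  +wl: 0,1
  step 4. node 3  ⊔preds=⊤  new=⊤  old=⊥  +wl: 2
  step 5. node 0  ⊔preds=⊤  new=⊤  old=−  +wl: 3
  step 6. node 1  ⊔preds=+  new=⊤  old=+  +wl: 0
  step 7. node 2  ⊔preds=⊤  new=⊤  old=+  +wl: 1
  step 8. node 3  ⊔preds=⊤  new=⊤  stable
  step 9. node 0  ⊔preds=⊤  new=⊤  stable
  step 10. node 1  ⊔preds=⊤  new=⊤  stable

Least fixpoint reached:
  node 0: ⊤
  node 1: ⊤
  node 2: ⊤
  node 3: ⊤

no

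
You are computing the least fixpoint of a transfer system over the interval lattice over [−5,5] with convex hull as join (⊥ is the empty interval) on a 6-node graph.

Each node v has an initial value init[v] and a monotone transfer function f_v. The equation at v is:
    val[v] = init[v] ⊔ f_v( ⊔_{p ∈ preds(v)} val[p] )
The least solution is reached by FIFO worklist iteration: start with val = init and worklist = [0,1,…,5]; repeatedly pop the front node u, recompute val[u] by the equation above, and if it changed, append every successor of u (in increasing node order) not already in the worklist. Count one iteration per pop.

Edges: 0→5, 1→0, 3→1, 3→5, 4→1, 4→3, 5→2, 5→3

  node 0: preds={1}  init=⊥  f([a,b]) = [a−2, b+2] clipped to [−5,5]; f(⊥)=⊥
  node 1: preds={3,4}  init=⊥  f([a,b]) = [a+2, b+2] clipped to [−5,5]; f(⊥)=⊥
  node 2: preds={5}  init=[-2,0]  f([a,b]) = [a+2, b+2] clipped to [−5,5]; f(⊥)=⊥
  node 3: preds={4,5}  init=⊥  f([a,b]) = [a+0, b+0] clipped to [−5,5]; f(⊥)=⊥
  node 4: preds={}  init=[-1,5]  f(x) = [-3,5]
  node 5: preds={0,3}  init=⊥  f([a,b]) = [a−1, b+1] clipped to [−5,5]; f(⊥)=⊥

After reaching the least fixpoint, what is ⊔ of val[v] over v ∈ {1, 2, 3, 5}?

[-5,5]

Worklist (24 pops):
  #1 pop 0: in=⊥ → ⊥ (no change)
  #2 pop 1: in=[-1,5] → [1,5] (was ⊥); enqueue [0]
  #3 pop 2: in=⊥ → [-2,0] (no change)
  #4 pop 3: in=[-1,5] → [-1,5] (was ⊥); enqueue [1]
  #5 pop 4: in=⊥ → [-3,5] (was [-1,5]); enqueue [3]
  #6 pop 5: in=[-1,5] → [-2,5] (was ⊥); enqueue [2]
  #7 pop 0: in=[1,5] → [-1,5] (was ⊥); enqueue [5]
  #8 pop 1: in=[-3,5] → [-1,5] (was [1,5]); enqueue [0]
  #9 pop 3: in=[-3,5] → [-3,5] (was [-1,5]); enqueue [1]
  #10 pop 2: in=[-2,5] → [-2,5] (was [-2,0]); enqueue []
  #11 pop 5: in=[-3,5] → [-4,5] (was [-2,5]); enqueue [2,3]
  #12 pop 0: in=[-1,5] → [-3,5] (was [-1,5]); enqueue [5]
  #13 pop 1: in=[-3,5] → [-1,5] (no change)
  #14 pop 2: in=[-4,5] → [-2,5] (no change)
  #15 pop 3: in=[-4,5] → [-4,5] (was [-3,5]); enqueue [1]
  #16 pop 5: in=[-4,5] → [-5,5] (was [-4,5]); enqueue [2,3]
  #17 pop 1: in=[-4,5] → [-2,5] (was [-1,5]); enqueue [0]
  #18 pop 2: in=[-5,5] → [-3,5] (was [-2,5]); enqueue []
  #19 pop 3: in=[-5,5] → [-5,5] (was [-4,5]); enqueue [1,5]
  #20 pop 0: in=[-2,5] → [-4,5] (was [-3,5]); enqueue []
  #21 pop 1: in=[-5,5] → [-3,5] (was [-2,5]); enqueue [0]
  #22 pop 5: in=[-5,5] → [-5,5] (no change)
  #23 pop 0: in=[-3,5] → [-5,5] (was [-4,5]); enqueue [5]
  #24 pop 5: in=[-5,5] → [-5,5] (no change)

Fixpoint:
  val[0] = [-5,5]
  val[1] = [-3,5]
  val[2] = [-3,5]
  val[3] = [-5,5]
  val[4] = [-3,5]
  val[5] = [-5,5]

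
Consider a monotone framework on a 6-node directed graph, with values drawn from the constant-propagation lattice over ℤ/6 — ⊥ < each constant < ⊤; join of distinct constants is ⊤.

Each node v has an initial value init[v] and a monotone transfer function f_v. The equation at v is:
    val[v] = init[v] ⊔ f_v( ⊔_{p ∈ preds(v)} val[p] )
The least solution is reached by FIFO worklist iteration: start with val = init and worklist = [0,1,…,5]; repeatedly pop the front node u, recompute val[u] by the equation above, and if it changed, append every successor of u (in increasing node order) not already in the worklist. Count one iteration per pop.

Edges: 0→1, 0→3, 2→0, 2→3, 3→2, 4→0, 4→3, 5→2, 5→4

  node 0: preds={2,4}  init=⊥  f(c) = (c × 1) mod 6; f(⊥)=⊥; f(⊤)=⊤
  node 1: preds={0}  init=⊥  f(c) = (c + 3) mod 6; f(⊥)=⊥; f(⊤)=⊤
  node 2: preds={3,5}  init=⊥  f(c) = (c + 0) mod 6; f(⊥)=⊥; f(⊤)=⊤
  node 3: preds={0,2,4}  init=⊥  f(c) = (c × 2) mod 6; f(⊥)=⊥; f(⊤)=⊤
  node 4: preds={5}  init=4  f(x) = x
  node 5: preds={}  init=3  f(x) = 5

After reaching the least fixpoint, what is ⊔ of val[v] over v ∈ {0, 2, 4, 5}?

Iteration log — 12 steps:
  step 1. node 0  ⊔preds=4  new=4  old=⊥  +wl: 
  step 2. node 1  ⊔preds=4  new=1  old=⊥  +wl: 
  step 3. node 2  ⊔preds=3  new=3  old=⊥  +wl: 0
  step 4. node 3  ⊔preds=⊤  new=⊤  old=⊥  +wl: 2
  step 5. node 4  ⊔preds=3  new=⊤  old=4  +wl: 3
  step 6. node 5  ⊔preds=⊥  new=⊤  old=3  +wl: 4
  step 7. node 0  ⊔preds=⊤  new=⊤  old=4  +wl: 1
  step 8. node 2  ⊔preds=⊤  new=⊤  old=3  +wl: 0
  step 9. node 3  ⊔preds=⊤  new=⊤  stable
  step 10. node 4  ⊔preds=⊤  new=⊤  stable
  step 11. node 1  ⊔preds=⊤  new=⊤  old=1  +wl: 
  step 12. node 0  ⊔preds=⊤  new=⊤  stable

Least fixpoint reached:
  node 0: ⊤
  node 1: ⊤
  node 2: ⊤
  node 3: ⊤
  node 4: ⊤
  node 5: ⊤

⊤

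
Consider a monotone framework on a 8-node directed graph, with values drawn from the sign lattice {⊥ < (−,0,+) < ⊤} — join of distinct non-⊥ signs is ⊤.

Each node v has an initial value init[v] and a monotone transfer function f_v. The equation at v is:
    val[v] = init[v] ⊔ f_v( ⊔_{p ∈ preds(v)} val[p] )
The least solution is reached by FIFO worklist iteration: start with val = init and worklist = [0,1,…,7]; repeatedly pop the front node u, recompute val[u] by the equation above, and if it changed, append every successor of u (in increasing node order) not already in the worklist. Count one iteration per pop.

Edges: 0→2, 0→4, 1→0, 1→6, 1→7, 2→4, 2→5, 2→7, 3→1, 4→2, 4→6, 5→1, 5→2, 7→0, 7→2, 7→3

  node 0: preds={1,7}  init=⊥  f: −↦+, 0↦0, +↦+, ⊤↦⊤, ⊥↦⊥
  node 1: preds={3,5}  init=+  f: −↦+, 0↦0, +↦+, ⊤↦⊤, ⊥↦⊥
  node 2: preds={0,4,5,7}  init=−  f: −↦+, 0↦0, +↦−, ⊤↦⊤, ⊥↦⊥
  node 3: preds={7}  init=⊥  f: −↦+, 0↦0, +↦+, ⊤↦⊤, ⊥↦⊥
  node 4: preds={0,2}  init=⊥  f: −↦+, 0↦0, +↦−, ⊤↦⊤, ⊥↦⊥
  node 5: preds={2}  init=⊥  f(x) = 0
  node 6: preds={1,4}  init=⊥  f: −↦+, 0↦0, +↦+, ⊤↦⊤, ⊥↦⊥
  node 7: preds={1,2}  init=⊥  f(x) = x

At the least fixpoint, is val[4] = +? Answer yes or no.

Worklist (18 pops):
  #1 pop 0: in=+ → + (was ⊥); enqueue []
  #2 pop 1: in=⊥ → + (no change)
  #3 pop 2: in=+ → − (no change)
  #4 pop 3: in=⊥ → ⊥ (no change)
  #5 pop 4: in=⊤ → ⊤ (was ⊥); enqueue [2]
  #6 pop 5: in=− → 0 (was ⊥); enqueue [1]
  #7 pop 6: in=⊤ → ⊤ (was ⊥); enqueue []
  #8 pop 7: in=⊤ → ⊤ (was ⊥); enqueue [0,3]
  #9 pop 2: in=⊤ → ⊤ (was −); enqueue [4,5,7]
  #10 pop 1: in=0 → ⊤ (was +); enqueue [6]
  #11 pop 0: in=⊤ → ⊤ (was +); enqueue [2]
  #12 pop 3: in=⊤ → ⊤ (was ⊥); enqueue [1]
  #13 pop 4: in=⊤ → ⊤ (no change)
  #14 pop 5: in=⊤ → 0 (no change)
  #15 pop 7: in=⊤ → ⊤ (no change)
  #16 pop 6: in=⊤ → ⊤ (no change)
  #17 pop 2: in=⊤ → ⊤ (no change)
  #18 pop 1: in=⊤ → ⊤ (no change)

Fixpoint:
  val[0] = ⊤
  val[1] = ⊤
  val[2] = ⊤
  val[3] = ⊤
  val[4] = ⊤
  val[5] = 0
  val[6] = ⊤
  val[7] = ⊤

no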